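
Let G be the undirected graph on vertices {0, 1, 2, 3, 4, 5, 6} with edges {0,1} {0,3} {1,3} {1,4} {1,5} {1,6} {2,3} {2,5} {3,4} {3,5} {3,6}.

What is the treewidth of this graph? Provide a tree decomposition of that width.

Treewidth 2.
One such decomposition:
Bags: B1 = {2, 3, 5}  B2 = {1, 3, 5}  B3 = {0, 1, 3}  B4 = {1, 3, 4}  B5 = {1, 3, 6}
Tree: B1–B2, B2–B3, B2–B4, B2–B5

Each bag holds 3 vertices, so the decomposition has width 2, which upper-bounds the treewidth. On the other hand G contains the 3-clique {0, 1, 3}. A clique must lie in a single bag of any decomposition, so no decomposition can have width below 2. The upper and lower bounds meet at 2, so that is the treewidth.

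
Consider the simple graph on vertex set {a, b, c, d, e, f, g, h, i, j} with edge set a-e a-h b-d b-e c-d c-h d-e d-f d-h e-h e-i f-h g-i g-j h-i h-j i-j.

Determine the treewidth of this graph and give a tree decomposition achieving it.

Treewidth 2.
One such decomposition:
Bags: B1 = {e, h, i}  B2 = {d, e, h}  B3 = {h, i, j}  B4 = {g, i, j}  B5 = {b, d, e}  B6 = {d, f, h}  B7 = {a, e, h}  B8 = {c, d, h}
Tree: B1–B2, B1–B3, B3–B4, B2–B5, B2–B6, B1–B7, B2–B8

Every bag has size at most 3, so the width is 3 − 1 = 2 and tw(G) ≤ 2. Conversely, {g, i, j} is a clique of size 3, and the vertices of any clique must share a bag in every tree decomposition; so some bag has ≥ 3 vertices and tw(G) ≥ 2. The upper and lower bounds meet at 2, so that is the treewidth.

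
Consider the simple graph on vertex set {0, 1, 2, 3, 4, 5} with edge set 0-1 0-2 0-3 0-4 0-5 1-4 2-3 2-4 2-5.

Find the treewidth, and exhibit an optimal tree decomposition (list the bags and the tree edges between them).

Treewidth 2.
Bags: B1 = {0, 2, 4}  B2 = {0, 1, 4}  B3 = {0, 2, 3}  B4 = {0, 2, 5}
Tree: B1–B2, B1–B3, B1–B4

Each bag holds 3 vertices, so the decomposition has width 2, which upper-bounds the treewidth. On the other hand G contains the 3-clique {0, 1, 4}. A clique must lie in a single bag of any decomposition, so no decomposition can have width below 2. Combining the bounds, tw(G) = 2.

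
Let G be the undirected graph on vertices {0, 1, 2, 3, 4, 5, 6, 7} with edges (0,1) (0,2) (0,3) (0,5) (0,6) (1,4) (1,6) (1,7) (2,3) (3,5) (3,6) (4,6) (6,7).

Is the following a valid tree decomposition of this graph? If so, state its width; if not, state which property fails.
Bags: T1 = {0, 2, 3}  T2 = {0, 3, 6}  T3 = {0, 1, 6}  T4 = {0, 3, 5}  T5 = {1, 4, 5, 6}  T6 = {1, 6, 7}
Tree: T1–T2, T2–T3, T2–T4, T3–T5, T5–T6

A tree decomposition must satisfy three properties: every vertex lies in some bag; for every edge, both endpoints lie together in some bag; and for every vertex, the bags containing it form a connected subtree. Here bags containing vertex 5 are not connected in the tree, so the decomposition is invalid.

No — bags containing vertex 5 are not connected in the tree.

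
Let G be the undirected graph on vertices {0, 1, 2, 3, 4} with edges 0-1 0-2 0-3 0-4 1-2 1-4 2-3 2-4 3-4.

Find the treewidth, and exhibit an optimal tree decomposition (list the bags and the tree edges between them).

Treewidth 3.
One such decomposition:
Bags: B1 = {0, 2, 3, 4}  B2 = {0, 1, 2, 4}
Tree: B1–B2

The largest bag has 4 vertices, giving width 3; this decomposition certifies tw(G) ≤ 3. On the other hand G contains the 4-clique {0, 1, 2, 4}. A clique must lie in a single bag of any decomposition, so no decomposition can have width below 3. Combining the bounds, tw(G) = 3.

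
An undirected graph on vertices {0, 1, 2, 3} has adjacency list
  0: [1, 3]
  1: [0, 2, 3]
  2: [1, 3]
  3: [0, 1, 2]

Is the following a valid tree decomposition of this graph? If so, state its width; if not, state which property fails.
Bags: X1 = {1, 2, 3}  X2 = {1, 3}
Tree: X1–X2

No — vertex 0 appears in no bag.

A tree decomposition must satisfy three properties: every vertex lies in some bag; for every edge, both endpoints lie together in some bag; and for every vertex, the bags containing it form a connected subtree. Here vertex 0 appears in no bag, so the decomposition is invalid.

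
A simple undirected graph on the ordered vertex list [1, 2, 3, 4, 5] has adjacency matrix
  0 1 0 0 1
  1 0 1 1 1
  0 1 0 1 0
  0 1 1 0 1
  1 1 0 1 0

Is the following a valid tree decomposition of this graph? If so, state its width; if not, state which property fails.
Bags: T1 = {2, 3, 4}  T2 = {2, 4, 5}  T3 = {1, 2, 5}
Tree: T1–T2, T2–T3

Checking the three conditions: (i) the bags cover all of {1, 2, 3, 4, 5}; (ii) for each edge, some bag contains both endpoints; (iii) the bags containing any fixed vertex form a subtree. All hold, so the decomposition is valid with width 3 − 1 = 2.

Yes; width 2.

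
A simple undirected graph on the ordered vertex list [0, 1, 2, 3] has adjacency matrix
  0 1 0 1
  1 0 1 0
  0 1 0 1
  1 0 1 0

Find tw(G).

2

A width-2 tree decomposition is:
Bags: B1 = {1, 2, 3}  B2 = {0, 1, 3}
Tree: B1–B2
The largest bag has 3 vertices, giving width 2; this decomposition certifies tw(G) ≤ 2. The edges 3–2–1–0–3 form a cycle, so G is not a tree and its treewidth is at least 2. The upper and lower bounds meet at 2, so that is the treewidth.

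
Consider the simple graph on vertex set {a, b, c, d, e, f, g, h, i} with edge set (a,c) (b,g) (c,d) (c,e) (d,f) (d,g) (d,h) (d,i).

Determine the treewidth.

A width-1 tree decomposition is:
Bags: B1 = {c, d}  B2 = {d, h}  B3 = {a, c}  B4 = {d, g}  B5 = {d, f}  B6 = {d, i}  B7 = {c, e}  B8 = {b, g}
Tree: B1–B2, B1–B3, B1–B4, B1–B5, B4–B6, B1–B7, B4–B8
Every bag has size at most 2, so the width is 2 − 1 = 1 and tw(G) ≤ 1. Any graph with an edge has treewidth ≥ 1, and G has the edge d–c. Therefore the treewidth is 1.

1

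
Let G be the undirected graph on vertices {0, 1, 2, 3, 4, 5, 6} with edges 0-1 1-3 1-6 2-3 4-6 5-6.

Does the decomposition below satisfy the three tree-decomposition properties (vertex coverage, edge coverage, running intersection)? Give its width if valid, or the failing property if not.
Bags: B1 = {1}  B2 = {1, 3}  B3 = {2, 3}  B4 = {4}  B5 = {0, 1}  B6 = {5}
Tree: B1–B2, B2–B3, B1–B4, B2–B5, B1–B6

A tree decomposition must satisfy three properties: every vertex lies in some bag; for every edge, both endpoints lie together in some bag; and for every vertex, the bags containing it form a connected subtree. Here vertex 6 appears in no bag, so the decomposition is invalid.

No — vertex 6 appears in no bag.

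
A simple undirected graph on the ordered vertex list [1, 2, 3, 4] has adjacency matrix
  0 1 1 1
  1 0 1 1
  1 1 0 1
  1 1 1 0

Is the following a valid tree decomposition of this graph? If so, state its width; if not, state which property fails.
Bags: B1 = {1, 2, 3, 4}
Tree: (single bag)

Yes; width 3.

Vertex coverage: the bags together contain {1, 2, 3, 4}, the full vertex set. Edge coverage: each edge of G has both endpoints in at least one bag. Running intersection: for every vertex, the bags containing it form a connected subtree. All three properties hold, so this is a valid tree decomposition of width max|bag| − 1 = 3, and hence tw(G) ≤ 3.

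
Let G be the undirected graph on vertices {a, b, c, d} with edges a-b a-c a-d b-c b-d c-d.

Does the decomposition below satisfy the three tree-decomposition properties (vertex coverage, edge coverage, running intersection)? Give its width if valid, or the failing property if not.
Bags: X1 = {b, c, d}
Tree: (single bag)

A tree decomposition must satisfy three properties: every vertex lies in some bag; for every edge, both endpoints lie together in some bag; and for every vertex, the bags containing it form a connected subtree. Here vertex a appears in no bag, so the decomposition is invalid.

No — vertex a appears in no bag.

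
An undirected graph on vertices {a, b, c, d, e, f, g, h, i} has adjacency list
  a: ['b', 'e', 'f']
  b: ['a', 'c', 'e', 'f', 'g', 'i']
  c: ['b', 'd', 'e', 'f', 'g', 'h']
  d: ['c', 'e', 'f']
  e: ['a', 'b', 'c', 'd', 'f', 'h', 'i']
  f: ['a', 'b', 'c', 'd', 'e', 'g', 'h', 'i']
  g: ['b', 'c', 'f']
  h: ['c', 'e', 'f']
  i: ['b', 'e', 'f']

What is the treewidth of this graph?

A width-3 tree decomposition is:
Bags: B1 = {c, d, e, f}  B2 = {b, c, e, f}  B3 = {a, b, e, f}  B4 = {b, c, f, g}  B5 = {b, e, f, i}  B6 = {c, e, f, h}
Tree: B1–B2, B2–B3, B2–B4, B2–B5, B1–B6
Each bag holds 4 vertices, so the decomposition has width 3, which upper-bounds the treewidth. For the lower bound, the 4 vertices {b, c, f, g} are pairwise adjacent, and any tree decomposition puts a clique entirely inside one bag — forcing width ≥ 3. Therefore the treewidth is 3.

3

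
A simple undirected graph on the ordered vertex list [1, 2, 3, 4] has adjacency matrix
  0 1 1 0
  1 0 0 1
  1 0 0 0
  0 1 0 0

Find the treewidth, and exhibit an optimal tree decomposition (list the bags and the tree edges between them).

Each bag holds 2 vertices, so the decomposition has width 1, which upper-bounds the treewidth. Any graph with an edge has treewidth ≥ 1, and G has the edge 3–1. The upper and lower bounds meet at 1, so that is the treewidth.

Treewidth 1.
Bags: B1 = {1, 3}  B2 = {1, 2}  B3 = {2, 4}
Tree: B1–B2, B2–B3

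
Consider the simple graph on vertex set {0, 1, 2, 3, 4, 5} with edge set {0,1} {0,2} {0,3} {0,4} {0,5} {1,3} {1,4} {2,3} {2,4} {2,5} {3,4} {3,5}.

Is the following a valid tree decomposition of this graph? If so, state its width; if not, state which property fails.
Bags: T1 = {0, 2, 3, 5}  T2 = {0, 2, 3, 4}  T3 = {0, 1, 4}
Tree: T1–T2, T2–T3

No — edge (3,1) lies in no bag.

A tree decomposition must satisfy three properties: every vertex lies in some bag; for every edge, both endpoints lie together in some bag; and for every vertex, the bags containing it form a connected subtree. Here edge (3,1) lies in no bag, so the decomposition is invalid.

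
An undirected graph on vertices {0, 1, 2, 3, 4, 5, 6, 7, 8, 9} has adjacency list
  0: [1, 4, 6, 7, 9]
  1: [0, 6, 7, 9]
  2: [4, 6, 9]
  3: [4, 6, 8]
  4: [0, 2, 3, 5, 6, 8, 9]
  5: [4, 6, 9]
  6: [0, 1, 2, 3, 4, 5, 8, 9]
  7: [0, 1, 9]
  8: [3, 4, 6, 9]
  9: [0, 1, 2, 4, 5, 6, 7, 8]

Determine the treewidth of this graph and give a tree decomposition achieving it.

Treewidth 3.
One optimal decomposition is:
Bags: B1 = {4, 6, 8, 9}  B2 = {4, 5, 6, 9}  B3 = {2, 4, 6, 9}  B4 = {3, 4, 6, 8}  B5 = {0, 4, 6, 9}  B6 = {0, 1, 6, 9}  B7 = {0, 1, 7, 9}
Tree: B1–B2, B1–B3, B1–B4, B2–B5, B5–B6, B6–B7

The largest bag has 4 vertices, giving width 3; this decomposition certifies tw(G) ≤ 3. For the lower bound, the 4 vertices {0, 1, 6, 9} are pairwise adjacent, and any tree decomposition puts a clique entirely inside one bag — forcing width ≥ 3. The upper and lower bounds meet at 3, so that is the treewidth.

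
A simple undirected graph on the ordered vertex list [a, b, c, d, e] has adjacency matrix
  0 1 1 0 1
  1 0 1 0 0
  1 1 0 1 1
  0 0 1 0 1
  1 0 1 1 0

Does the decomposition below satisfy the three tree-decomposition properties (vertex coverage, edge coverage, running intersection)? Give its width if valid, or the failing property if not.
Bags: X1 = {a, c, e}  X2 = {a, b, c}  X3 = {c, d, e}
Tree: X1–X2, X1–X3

Yes; width 2.

Every vertex of G appears in some bag (union = {a, b, c, d, e}); every edge is covered by a bag; and for each vertex v the set of bags containing v is connected in the bag tree. The decomposition is therefore valid. The largest bag has 3 vertices, so the width is 2.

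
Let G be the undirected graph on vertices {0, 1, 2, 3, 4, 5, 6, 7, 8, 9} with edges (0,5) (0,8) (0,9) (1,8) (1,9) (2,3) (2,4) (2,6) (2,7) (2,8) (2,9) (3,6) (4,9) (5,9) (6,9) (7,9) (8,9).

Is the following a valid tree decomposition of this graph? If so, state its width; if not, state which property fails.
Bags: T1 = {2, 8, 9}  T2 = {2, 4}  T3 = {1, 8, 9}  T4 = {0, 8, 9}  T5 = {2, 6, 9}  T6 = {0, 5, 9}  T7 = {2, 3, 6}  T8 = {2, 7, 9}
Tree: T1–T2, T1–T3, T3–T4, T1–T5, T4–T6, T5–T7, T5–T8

A tree decomposition must satisfy three properties: every vertex lies in some bag; for every edge, both endpoints lie together in some bag; and for every vertex, the bags containing it form a connected subtree. Here edge (9,4) lies in no bag, so the decomposition is invalid.

No — edge (9,4) lies in no bag.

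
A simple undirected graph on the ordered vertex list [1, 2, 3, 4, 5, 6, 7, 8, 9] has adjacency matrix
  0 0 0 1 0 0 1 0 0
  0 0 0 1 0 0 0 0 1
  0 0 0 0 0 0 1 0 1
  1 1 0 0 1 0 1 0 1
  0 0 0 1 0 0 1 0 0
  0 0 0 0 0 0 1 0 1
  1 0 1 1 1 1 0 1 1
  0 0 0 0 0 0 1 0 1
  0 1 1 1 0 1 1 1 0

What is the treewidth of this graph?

2

A width-2 tree decomposition is:
Bags: B1 = {6, 7, 9}  B2 = {4, 7, 9}  B3 = {7, 8, 9}  B4 = {3, 7, 9}  B5 = {4, 5, 7}  B6 = {1, 4, 7}  B7 = {2, 4, 9}
Tree: B1–B2, B1–B3, B3–B4, B2–B5, B5–B6, B2–B7
The largest bag has 3 vertices, giving width 2; this decomposition certifies tw(G) ≤ 2. Conversely, {2, 4, 9} is a clique of size 3, and the vertices of any clique must share a bag in every tree decomposition; so some bag has ≥ 3 vertices and tw(G) ≥ 2. Therefore the treewidth is 2.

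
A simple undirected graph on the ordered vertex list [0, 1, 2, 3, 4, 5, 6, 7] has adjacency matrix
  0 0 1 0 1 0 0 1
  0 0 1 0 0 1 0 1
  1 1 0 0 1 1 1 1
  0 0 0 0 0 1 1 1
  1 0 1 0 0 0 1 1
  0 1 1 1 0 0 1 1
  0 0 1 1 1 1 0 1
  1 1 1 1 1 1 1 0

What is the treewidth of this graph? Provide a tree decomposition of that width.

Treewidth 3.
One optimal decomposition is:
Bags: B1 = {3, 5, 6, 7}  B2 = {2, 5, 6, 7}  B3 = {2, 4, 6, 7}  B4 = {1, 2, 5, 7}  B5 = {0, 2, 4, 7}
Tree: B1–B2, B2–B3, B2–B4, B3–B5

Each bag holds 4 vertices, so the decomposition has width 3, which upper-bounds the treewidth. For the lower bound, the 4 vertices {1, 2, 5, 7} are pairwise adjacent, and any tree decomposition puts a clique entirely inside one bag — forcing width ≥ 3. The upper and lower bounds meet at 3, so that is the treewidth.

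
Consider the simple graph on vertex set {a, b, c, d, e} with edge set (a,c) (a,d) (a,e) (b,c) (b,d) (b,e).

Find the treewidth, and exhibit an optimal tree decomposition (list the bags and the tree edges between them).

Treewidth 2.
Bags: B1 = {a, b, d}  B2 = {a, b, c}  B3 = {a, b, e}
Tree: B1–B2, B2–B3

The largest bag has 3 vertices, giving width 2; this decomposition certifies tw(G) ≤ 2. The edges d–b–c–a–d form a cycle, so G is not a tree and its treewidth is at least 2. The upper and lower bounds meet at 2, so that is the treewidth.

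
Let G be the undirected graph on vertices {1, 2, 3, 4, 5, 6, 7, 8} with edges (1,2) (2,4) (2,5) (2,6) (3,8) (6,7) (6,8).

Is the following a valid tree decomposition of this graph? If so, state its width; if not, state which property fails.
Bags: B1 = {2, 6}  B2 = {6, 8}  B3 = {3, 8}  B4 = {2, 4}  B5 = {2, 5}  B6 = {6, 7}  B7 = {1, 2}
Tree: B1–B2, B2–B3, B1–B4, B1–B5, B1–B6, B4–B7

Yes; width 1.

Checking the three conditions: (i) the bags cover all of {1, 2, 3, 4, 5, 6, 7, 8}; (ii) for each edge, some bag contains both endpoints; (iii) the bags containing any fixed vertex form a subtree. All hold, so the decomposition is valid with width 2 − 1 = 1.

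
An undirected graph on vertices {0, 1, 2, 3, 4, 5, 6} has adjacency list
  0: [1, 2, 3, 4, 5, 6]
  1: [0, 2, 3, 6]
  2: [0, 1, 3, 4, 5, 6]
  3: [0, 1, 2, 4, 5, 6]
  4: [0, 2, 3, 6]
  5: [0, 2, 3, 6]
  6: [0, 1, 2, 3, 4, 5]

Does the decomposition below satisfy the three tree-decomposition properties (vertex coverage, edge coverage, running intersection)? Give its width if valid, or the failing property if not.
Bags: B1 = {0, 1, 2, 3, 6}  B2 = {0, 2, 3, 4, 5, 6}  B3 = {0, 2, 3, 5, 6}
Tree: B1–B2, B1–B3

A tree decomposition must satisfy three properties: every vertex lies in some bag; for every edge, both endpoints lie together in some bag; and for every vertex, the bags containing it form a connected subtree. Here bags containing vertex 5 are not connected in the tree, so the decomposition is invalid.

No — bags containing vertex 5 are not connected in the tree.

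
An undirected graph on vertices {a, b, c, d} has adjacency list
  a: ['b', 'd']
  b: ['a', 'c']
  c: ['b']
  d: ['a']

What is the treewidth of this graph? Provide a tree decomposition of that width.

Treewidth 1.
One such decomposition:
Bags: B1 = {b, c}  B2 = {a, b}  B3 = {a, d}
Tree: B1–B2, B2–B3

Each bag holds 2 vertices, so the decomposition has width 1, which upper-bounds the treewidth. Since G has at least one edge (e.g. c–b), it is not an edgeless graph, so tw(G) ≥ 1. Therefore the treewidth is 1.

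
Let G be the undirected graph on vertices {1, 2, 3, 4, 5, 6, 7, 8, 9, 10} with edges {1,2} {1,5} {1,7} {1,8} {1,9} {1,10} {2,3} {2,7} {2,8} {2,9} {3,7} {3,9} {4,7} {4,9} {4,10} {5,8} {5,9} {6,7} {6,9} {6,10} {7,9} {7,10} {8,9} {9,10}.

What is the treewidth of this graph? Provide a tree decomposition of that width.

Each bag holds 4 vertices, so the decomposition has width 3, which upper-bounds the treewidth. Conversely, {1, 2, 8, 9} is a clique of size 4, and the vertices of any clique must share a bag in every tree decomposition; so some bag has ≥ 4 vertices and tw(G) ≥ 3. Combining the bounds, tw(G) = 3.

Treewidth 3.
One optimal decomposition is:
Bags: B1 = {6, 7, 9, 10}  B2 = {1, 7, 9, 10}  B3 = {1, 2, 7, 9}  B4 = {1, 2, 8, 9}  B5 = {1, 5, 8, 9}  B6 = {4, 7, 9, 10}  B7 = {2, 3, 7, 9}
Tree: B1–B2, B2–B3, B3–B4, B4–B5, B2–B6, B3–B7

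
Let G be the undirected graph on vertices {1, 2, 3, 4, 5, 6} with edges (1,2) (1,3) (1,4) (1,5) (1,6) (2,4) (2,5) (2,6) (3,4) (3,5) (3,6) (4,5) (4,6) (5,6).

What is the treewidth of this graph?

A width-4 tree decomposition is:
Bags: B1 = {1, 2, 4, 5, 6}  B2 = {1, 3, 4, 5, 6}
Tree: B1–B2
The largest bag has 5 vertices, giving width 4; this decomposition certifies tw(G) ≤ 4. Conversely, {1, 2, 4, 5, 6} is a clique of size 5, and the vertices of any clique must share a bag in every tree decomposition; so some bag has ≥ 5 vertices and tw(G) ≥ 4. Combining the bounds, tw(G) = 4.

4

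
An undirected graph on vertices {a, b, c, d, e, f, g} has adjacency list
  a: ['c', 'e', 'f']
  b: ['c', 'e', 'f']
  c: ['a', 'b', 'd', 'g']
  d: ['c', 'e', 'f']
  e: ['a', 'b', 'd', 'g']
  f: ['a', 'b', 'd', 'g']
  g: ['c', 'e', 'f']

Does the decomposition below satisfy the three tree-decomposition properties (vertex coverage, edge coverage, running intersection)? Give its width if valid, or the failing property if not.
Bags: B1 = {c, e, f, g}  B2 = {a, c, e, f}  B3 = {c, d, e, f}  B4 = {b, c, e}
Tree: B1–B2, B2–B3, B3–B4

A tree decomposition must satisfy three properties: every vertex lies in some bag; for every edge, both endpoints lie together in some bag; and for every vertex, the bags containing it form a connected subtree. Here edge (f,b) lies in no bag, so the decomposition is invalid.

No — edge (f,b) lies in no bag.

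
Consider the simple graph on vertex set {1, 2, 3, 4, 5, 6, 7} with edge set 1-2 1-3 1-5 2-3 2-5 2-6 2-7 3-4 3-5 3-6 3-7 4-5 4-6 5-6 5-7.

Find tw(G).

3

A width-3 tree decomposition is:
Bags: B1 = {2, 3, 5, 6}  B2 = {3, 4, 5, 6}  B3 = {2, 3, 5, 7}  B4 = {1, 2, 3, 5}
Tree: B1–B2, B1–B3, B3–B4
Each bag holds 4 vertices, so the decomposition has width 3, which upper-bounds the treewidth. On the other hand G contains the 4-clique {1, 2, 3, 5}. A clique must lie in a single bag of any decomposition, so no decomposition can have width below 3. Therefore the treewidth is 3.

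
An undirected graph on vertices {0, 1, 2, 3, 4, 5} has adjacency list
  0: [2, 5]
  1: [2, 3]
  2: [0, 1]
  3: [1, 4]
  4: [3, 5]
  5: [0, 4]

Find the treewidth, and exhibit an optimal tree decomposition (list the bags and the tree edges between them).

Treewidth 2.
One optimal decomposition is:
Bags: B1 = {3, 4, 5}  B2 = {1, 3, 5}  B3 = {1, 2, 5}  B4 = {0, 2, 5}
Tree: B1–B2, B2–B3, B3–B4

Every bag has size at most 3, so the width is 3 − 1 = 2 and tw(G) ≤ 2. For the lower bound, G contains the cycle 5–4–3–1–2–0–5, so G is not a forest; only forests have treewidth ≤ 1, hence tw(G) ≥ 2. Hence tw(G) = 2 exactly.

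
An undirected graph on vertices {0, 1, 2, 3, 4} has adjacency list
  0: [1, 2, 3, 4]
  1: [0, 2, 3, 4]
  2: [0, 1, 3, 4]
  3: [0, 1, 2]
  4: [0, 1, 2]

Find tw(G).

3

A width-3 tree decomposition is:
Bags: B1 = {0, 1, 2, 3}  B2 = {0, 1, 2, 4}
Tree: B1–B2
The largest bag has 4 vertices, giving width 3; this decomposition certifies tw(G) ≤ 3. Conversely, {0, 1, 2, 3} is a clique of size 4, and the vertices of any clique must share a bag in every tree decomposition; so some bag has ≥ 4 vertices and tw(G) ≥ 3. Hence tw(G) = 3 exactly.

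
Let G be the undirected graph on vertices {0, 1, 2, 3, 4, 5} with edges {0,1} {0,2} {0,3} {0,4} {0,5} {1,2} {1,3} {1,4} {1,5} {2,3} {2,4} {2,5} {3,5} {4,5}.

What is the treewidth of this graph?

A width-4 tree decomposition is:
Bags: B1 = {0, 1, 2, 3, 5}  B2 = {0, 1, 2, 4, 5}
Tree: B1–B2
Each bag holds 5 vertices, so the decomposition has width 4, which upper-bounds the treewidth. For the lower bound, the 5 vertices {0, 1, 2, 3, 5} are pairwise adjacent, and any tree decomposition puts a clique entirely inside one bag — forcing width ≥ 4. Hence tw(G) = 4 exactly.

4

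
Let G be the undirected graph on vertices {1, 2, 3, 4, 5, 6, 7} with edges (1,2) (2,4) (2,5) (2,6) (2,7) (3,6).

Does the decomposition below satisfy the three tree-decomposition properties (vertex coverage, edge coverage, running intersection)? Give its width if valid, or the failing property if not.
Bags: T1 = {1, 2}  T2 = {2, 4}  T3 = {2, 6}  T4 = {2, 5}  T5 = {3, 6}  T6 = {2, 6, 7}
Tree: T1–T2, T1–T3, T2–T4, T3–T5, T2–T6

A tree decomposition must satisfy three properties: every vertex lies in some bag; for every edge, both endpoints lie together in some bag; and for every vertex, the bags containing it form a connected subtree. Here bags containing vertex 6 are not connected in the tree, so the decomposition is invalid.

No — bags containing vertex 6 are not connected in the tree.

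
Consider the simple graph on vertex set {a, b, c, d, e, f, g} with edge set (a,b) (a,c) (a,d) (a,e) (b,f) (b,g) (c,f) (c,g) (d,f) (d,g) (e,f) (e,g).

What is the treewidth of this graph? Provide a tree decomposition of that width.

Each bag holds 4 vertices, so the decomposition has width 3, which upper-bounds the treewidth. For the lower bound: the 4 vertex sets {a,c}, {e,g}, {f}, {b} are disjoint, each induces a connected subgraph, and every pair is joined by at least one edge of G. Contracting each set to a single vertex therefore yields K_{4} as a minor, and since treewidth is minor-monotone, tw(G) ≥ tw(K_{4}) = 3. The upper and lower bounds meet at 3, so that is the treewidth.

Treewidth 3.
One such decomposition:
Bags: B1 = {a, c, f, g}  B2 = {a, e, f, g}  B3 = {a, b, f, g}  B4 = {a, d, f, g}
Tree: B1–B2, B2–B3, B3–B4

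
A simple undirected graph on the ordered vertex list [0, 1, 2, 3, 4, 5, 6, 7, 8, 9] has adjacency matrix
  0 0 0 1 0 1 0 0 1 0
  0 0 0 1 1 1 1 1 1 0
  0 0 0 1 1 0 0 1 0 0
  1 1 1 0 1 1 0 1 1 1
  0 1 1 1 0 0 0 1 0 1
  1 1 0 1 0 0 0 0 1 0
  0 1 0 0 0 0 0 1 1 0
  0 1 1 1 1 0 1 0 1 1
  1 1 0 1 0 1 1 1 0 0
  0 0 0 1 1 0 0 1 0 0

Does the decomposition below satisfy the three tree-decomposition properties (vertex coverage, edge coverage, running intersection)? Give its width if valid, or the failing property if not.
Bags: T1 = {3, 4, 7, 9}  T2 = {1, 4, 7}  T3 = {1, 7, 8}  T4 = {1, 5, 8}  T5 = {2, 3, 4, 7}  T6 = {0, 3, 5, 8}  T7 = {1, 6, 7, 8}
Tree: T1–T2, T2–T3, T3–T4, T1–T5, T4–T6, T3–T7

No — edge (3,1) lies in no bag.

A tree decomposition must satisfy three properties: every vertex lies in some bag; for every edge, both endpoints lie together in some bag; and for every vertex, the bags containing it form a connected subtree. Here edge (3,1) lies in no bag, so the decomposition is invalid.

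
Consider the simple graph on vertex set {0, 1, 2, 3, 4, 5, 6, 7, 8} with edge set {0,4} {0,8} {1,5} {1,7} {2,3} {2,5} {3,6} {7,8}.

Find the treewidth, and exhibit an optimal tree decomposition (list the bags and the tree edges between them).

Treewidth 1.
One optimal decomposition is:
Bags: B1 = {3, 6}  B2 = {2, 3}  B3 = {2, 5}  B4 = {1, 5}  B5 = {1, 7}  B6 = {7, 8}  B7 = {0, 8}  B8 = {0, 4}
Tree: B1–B2, B2–B3, B3–B4, B4–B5, B5–B6, B6–B7, B7–B8

The largest bag has 2 vertices, giving width 1; this decomposition certifies tw(G) ≤ 1. Any graph with an edge has treewidth ≥ 1, and G has the edge 6–3. The upper and lower bounds meet at 1, so that is the treewidth.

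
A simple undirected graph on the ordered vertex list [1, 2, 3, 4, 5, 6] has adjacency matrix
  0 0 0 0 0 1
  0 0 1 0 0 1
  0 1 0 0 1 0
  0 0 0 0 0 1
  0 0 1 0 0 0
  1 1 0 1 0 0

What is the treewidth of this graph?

1

A width-1 tree decomposition is:
Bags: B1 = {2, 3}  B2 = {3, 5}  B3 = {2, 6}  B4 = {4, 6}  B5 = {1, 6}
Tree: B1–B2, B1–B3, B3–B4, B3–B5
Every bag has size at most 2, so the width is 2 − 1 = 1 and tw(G) ≤ 1. G has an edge, so its treewidth is at least 1. The upper and lower bounds meet at 1, so that is the treewidth.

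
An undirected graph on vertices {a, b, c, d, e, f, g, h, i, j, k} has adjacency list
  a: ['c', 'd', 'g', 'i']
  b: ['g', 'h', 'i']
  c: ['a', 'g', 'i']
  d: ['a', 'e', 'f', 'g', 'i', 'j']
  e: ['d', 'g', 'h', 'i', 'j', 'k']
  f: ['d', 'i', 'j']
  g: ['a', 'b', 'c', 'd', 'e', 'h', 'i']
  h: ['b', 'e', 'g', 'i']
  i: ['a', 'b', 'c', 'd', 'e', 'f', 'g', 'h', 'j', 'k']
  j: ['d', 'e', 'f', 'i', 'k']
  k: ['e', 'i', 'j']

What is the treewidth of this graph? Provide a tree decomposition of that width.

Each bag holds 4 vertices, so the decomposition has width 3, which upper-bounds the treewidth. Conversely, {d, e, g, i} is a clique of size 4, and the vertices of any clique must share a bag in every tree decomposition; so some bag has ≥ 4 vertices and tw(G) ≥ 3. Therefore the treewidth is 3.

Treewidth 3.
Bags: B1 = {a, d, g, i}  B2 = {d, e, g, i}  B3 = {d, e, i, j}  B4 = {e, g, h, i}  B5 = {a, c, g, i}  B6 = {e, i, j, k}  B7 = {d, f, i, j}  B8 = {b, g, h, i}
Tree: B1–B2, B2–B3, B2–B4, B1–B5, B3–B6, B3–B7, B4–B8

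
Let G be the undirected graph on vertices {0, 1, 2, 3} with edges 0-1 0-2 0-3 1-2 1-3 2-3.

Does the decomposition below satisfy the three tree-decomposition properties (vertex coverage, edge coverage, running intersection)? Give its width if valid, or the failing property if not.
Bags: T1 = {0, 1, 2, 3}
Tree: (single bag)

Every vertex of G appears in some bag (union = {0, 1, 2, 3}); every edge is covered by a bag; and for each vertex v the set of bags containing v is connected in the bag tree. The decomposition is therefore valid. The largest bag has 4 vertices, so the width is 3.

Yes; width 3.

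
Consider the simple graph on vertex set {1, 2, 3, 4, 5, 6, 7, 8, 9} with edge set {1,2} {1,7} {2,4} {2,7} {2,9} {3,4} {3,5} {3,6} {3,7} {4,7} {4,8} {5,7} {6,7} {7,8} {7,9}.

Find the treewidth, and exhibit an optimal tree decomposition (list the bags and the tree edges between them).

Treewidth 2.
One such decomposition:
Bags: B1 = {2, 7, 9}  B2 = {2, 4, 7}  B3 = {1, 2, 7}  B4 = {3, 4, 7}  B5 = {3, 6, 7}  B6 = {4, 7, 8}  B7 = {3, 5, 7}
Tree: B1–B2, B2–B3, B2–B4, B4–B5, B2–B6, B5–B7

The largest bag has 3 vertices, giving width 2; this decomposition certifies tw(G) ≤ 2. For the lower bound, the 3 vertices {2, 7, 9} are pairwise adjacent, and any tree decomposition puts a clique entirely inside one bag — forcing width ≥ 2. The upper and lower bounds meet at 2, so that is the treewidth.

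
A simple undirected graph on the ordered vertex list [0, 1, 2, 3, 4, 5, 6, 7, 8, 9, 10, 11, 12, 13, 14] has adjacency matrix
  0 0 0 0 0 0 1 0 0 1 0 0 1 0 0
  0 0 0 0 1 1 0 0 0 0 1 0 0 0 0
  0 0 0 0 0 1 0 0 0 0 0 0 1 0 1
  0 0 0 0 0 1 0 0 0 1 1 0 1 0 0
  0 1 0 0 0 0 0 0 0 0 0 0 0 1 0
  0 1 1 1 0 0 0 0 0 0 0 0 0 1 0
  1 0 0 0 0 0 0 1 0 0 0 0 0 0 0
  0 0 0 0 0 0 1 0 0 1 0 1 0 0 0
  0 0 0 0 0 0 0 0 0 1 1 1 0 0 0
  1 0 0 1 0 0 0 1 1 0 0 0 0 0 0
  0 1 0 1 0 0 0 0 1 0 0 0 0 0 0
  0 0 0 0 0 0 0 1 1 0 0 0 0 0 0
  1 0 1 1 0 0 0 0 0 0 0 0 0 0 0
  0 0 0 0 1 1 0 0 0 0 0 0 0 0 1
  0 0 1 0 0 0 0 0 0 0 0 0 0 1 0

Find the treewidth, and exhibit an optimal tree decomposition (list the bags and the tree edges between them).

Every bag has size at most 4, so the width is 4 − 1 = 3 and tw(G) ≤ 3. For the lower bound: the 4 vertex sets {4,13,14}, {1}, {5}, {2,3,10,12} are disjoint, each induces a connected subgraph, and every pair is joined by at least one edge of G. Contracting each set to a single vertex therefore yields K_{4} as a minor, and since treewidth is minor-monotone, tw(G) ≥ tw(K_{4}) = 3. Therefore the treewidth is 3.

Treewidth 3.
One optimal decomposition is:
Bags: B1 = {1, 4, 13, 14}  B2 = {1, 5, 13, 14}  B3 = {1, 2, 5, 14}  B4 = {1, 2, 5, 10}  B5 = {2, 3, 5, 10}  B6 = {2, 3, 10, 12}  B7 = {3, 8, 10, 12}  B8 = {3, 8, 9, 12}  B9 = {0, 8, 9, 12}  B10 = {0, 8, 9, 11}  B11 = {0, 7, 9, 11}  B12 = {0, 6, 7, 11}
Tree: B1–B2, B2–B3, B3–B4, B4–B5, B5–B6, B6–B7, B7–B8, B8–B9, B9–B10, B10–B11, B11–B12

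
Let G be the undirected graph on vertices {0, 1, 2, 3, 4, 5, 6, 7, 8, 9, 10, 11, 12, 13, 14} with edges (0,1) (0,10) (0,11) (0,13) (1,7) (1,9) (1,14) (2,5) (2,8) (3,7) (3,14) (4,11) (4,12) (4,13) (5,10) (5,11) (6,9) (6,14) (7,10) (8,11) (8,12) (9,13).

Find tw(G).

A width-3 tree decomposition is:
Bags: B1 = {3, 6, 9, 14}  B2 = {1, 3, 9, 14}  B3 = {1, 3, 7, 9}  B4 = {1, 7, 9, 13}  B5 = {0, 1, 7, 13}  B6 = {0, 7, 10, 13}  B7 = {0, 4, 10, 13}  B8 = {0, 4, 10, 11}  B9 = {4, 5, 10, 11}  B10 = {4, 5, 11, 12}  B11 = {5, 8, 11, 12}  B12 = {2, 5, 8, 12}
Tree: B1–B2, B2–B3, B3–B4, B4–B5, B5–B6, B6–B7, B7–B8, B8–B9, B9–B10, B10–B11, B11–B12
Each bag holds 4 vertices, so the decomposition has width 3, which upper-bounds the treewidth. For the lower bound: the 4 vertex sets {3,6,14}, {9}, {1}, {0,7,10,13} are disjoint, each induces a connected subgraph, and every pair is joined by at least one edge of G. Contracting each set to a single vertex therefore yields K_{4} as a minor, and since treewidth is minor-monotone, tw(G) ≥ tw(K_{4}) = 3. Therefore the treewidth is 3.

3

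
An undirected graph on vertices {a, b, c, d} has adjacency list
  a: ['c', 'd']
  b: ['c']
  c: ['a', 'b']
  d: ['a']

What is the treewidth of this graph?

1

A width-1 tree decomposition is:
Bags: B1 = {a, c}  B2 = {b, c}  B3 = {a, d}
Tree: B1–B2, B1–B3
The largest bag has 2 vertices, giving width 1; this decomposition certifies tw(G) ≤ 1. G has an edge, so its treewidth is at least 1. Hence tw(G) = 1 exactly.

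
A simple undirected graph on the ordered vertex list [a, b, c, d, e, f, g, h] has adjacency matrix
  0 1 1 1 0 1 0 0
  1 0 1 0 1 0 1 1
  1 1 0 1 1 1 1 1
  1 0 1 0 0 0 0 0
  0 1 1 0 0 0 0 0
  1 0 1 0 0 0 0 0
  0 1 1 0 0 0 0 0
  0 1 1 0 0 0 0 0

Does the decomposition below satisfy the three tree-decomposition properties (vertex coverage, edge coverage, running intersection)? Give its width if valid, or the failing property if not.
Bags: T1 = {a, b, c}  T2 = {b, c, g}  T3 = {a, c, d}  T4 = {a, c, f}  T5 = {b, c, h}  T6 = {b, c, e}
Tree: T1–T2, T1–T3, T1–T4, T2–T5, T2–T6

Vertex coverage: the bags together contain {a, b, c, d, e, f, g, h}, the full vertex set. Edge coverage: each edge of G has both endpoints in at least one bag. Running intersection: for every vertex, the bags containing it form a connected subtree. All three properties hold, so this is a valid tree decomposition of width max|bag| − 1 = 2, and hence tw(G) ≤ 2.

Yes; width 2.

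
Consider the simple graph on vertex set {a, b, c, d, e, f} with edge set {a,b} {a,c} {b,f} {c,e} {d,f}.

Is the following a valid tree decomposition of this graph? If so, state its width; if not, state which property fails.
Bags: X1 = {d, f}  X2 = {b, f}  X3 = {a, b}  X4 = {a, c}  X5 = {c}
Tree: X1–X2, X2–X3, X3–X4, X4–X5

A tree decomposition must satisfy three properties: every vertex lies in some bag; for every edge, both endpoints lie together in some bag; and for every vertex, the bags containing it form a connected subtree. Here vertex e appears in no bag, so the decomposition is invalid.

No — vertex e appears in no bag.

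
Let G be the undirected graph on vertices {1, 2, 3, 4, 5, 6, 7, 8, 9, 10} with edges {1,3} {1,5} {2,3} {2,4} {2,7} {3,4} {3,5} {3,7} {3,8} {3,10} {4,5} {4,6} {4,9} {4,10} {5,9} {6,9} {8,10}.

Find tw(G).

A width-2 tree decomposition is:
Bags: B1 = {3, 4, 5}  B2 = {2, 3, 4}  B3 = {1, 3, 5}  B4 = {3, 4, 10}  B5 = {2, 3, 7}  B6 = {4, 5, 9}  B7 = {3, 8, 10}  B8 = {4, 6, 9}
Tree: B1–B2, B1–B3, B2–B4, B2–B5, B1–B6, B4–B7, B6–B8
Every bag has size at most 3, so the width is 3 − 1 = 2 and tw(G) ≤ 2. On the other hand G contains the 3-clique {4, 5, 9}. A clique must lie in a single bag of any decomposition, so no decomposition can have width below 2. Combining the bounds, tw(G) = 2.

2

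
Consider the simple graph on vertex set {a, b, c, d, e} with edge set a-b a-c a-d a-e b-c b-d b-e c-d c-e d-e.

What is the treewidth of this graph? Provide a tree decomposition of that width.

Treewidth 4.
One such decomposition:
Bags: B1 = {a, b, c, d, e}
Tree: (single bag)

A single bag containing all 5 vertices is trivially a valid decomposition of width 4. Conversely, {a, b, c, d, e} is a clique of size 5, and the vertices of any clique must share a bag in every tree decomposition; so some bag has ≥ 5 vertices and tw(G) ≥ 4. The upper and lower bounds meet at 4, so that is the treewidth.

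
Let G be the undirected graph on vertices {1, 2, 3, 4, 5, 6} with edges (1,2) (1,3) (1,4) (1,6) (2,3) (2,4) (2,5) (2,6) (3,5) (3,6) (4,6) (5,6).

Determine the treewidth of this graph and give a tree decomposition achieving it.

Treewidth 3.
Bags: B1 = {1, 2, 4, 6}  B2 = {1, 2, 3, 6}  B3 = {2, 3, 5, 6}
Tree: B1–B2, B2–B3

Every bag has size at most 4, so the width is 4 − 1 = 3 and tw(G) ≤ 3. Conversely, {1, 2, 3, 6} is a clique of size 4, and the vertices of any clique must share a bag in every tree decomposition; so some bag has ≥ 4 vertices and tw(G) ≥ 3. The upper and lower bounds meet at 3, so that is the treewidth.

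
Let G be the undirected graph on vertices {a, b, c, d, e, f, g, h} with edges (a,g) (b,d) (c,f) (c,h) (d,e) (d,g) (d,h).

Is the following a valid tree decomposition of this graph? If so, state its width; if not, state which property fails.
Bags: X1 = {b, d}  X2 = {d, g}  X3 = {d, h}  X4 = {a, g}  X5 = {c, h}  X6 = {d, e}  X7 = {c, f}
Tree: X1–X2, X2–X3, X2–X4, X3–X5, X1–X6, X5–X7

Yes; width 1.

Every vertex of G appears in some bag (union = {a, b, c, d, e, f, g, h}); every edge is covered by a bag; and for each vertex v the set of bags containing v is connected in the bag tree. The decomposition is therefore valid. The largest bag has 2 vertices, so the width is 1.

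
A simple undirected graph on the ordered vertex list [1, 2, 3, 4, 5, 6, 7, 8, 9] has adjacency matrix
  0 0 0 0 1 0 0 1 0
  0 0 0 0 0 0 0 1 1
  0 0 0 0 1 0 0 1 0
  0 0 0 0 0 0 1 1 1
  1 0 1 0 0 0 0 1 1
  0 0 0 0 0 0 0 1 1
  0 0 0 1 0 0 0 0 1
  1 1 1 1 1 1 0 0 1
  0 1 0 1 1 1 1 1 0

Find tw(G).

A width-2 tree decomposition is:
Bags: B1 = {5, 8, 9}  B2 = {6, 8, 9}  B3 = {3, 5, 8}  B4 = {2, 8, 9}  B5 = {4, 8, 9}  B6 = {1, 5, 8}  B7 = {4, 7, 9}
Tree: B1–B2, B1–B3, B1–B4, B4–B5, B3–B6, B5–B7
The largest bag has 3 vertices, giving width 2; this decomposition certifies tw(G) ≤ 2. For the lower bound, the 3 vertices {1, 5, 8} are pairwise adjacent, and any tree decomposition puts a clique entirely inside one bag — forcing width ≥ 2. Therefore the treewidth is 2.

2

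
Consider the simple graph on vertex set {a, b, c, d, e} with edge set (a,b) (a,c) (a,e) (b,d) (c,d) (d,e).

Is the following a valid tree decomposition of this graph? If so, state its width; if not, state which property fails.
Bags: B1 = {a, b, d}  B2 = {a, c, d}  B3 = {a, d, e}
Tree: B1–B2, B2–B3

Every vertex of G appears in some bag (union = {a, b, c, d, e}); every edge is covered by a bag; and for each vertex v the set of bags containing v is connected in the bag tree. The decomposition is therefore valid. The largest bag has 3 vertices, so the width is 2.

Yes; width 2.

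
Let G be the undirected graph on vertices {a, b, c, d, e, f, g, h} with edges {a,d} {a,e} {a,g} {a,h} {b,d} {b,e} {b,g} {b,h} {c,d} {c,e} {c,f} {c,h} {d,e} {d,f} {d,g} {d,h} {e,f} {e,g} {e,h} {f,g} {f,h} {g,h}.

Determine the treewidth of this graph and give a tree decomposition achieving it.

Each bag holds 5 vertices, so the decomposition has width 4, which upper-bounds the treewidth. For the lower bound, the 5 vertices {d, e, f, g, h} are pairwise adjacent, and any tree decomposition puts a clique entirely inside one bag — forcing width ≥ 4. Combining the bounds, tw(G) = 4.

Treewidth 4.
One optimal decomposition is:
Bags: B1 = {d, e, f, g, h}  B2 = {b, d, e, g, h}  B3 = {a, d, e, g, h}  B4 = {c, d, e, f, h}
Tree: B1–B2, B1–B3, B1–B4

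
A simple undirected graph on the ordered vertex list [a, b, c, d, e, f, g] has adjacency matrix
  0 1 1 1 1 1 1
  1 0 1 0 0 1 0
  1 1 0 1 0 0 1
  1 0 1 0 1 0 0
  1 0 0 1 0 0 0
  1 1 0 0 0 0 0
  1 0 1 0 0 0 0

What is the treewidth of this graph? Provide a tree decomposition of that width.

The largest bag has 3 vertices, giving width 2; this decomposition certifies tw(G) ≤ 2. Conversely, {a, d, e} is a clique of size 3, and the vertices of any clique must share a bag in every tree decomposition; so some bag has ≥ 3 vertices and tw(G) ≥ 2. The upper and lower bounds meet at 2, so that is the treewidth.

Treewidth 2.
Bags: B1 = {a, b, c}  B2 = {a, c, d}  B3 = {a, c, g}  B4 = {a, b, f}  B5 = {a, d, e}
Tree: B1–B2, B2–B3, B1–B4, B2–B5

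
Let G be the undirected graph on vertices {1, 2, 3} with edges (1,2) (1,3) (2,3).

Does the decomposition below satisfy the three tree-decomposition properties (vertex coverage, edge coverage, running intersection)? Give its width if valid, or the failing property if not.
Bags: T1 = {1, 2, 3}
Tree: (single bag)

Vertex coverage: the bags together contain {1, 2, 3}, the full vertex set. Edge coverage: each edge of G has both endpoints in at least one bag. Running intersection: for every vertex, the bags containing it form a connected subtree. All three properties hold, so this is a valid tree decomposition of width max|bag| − 1 = 2, and hence tw(G) ≤ 2.

Yes; width 2.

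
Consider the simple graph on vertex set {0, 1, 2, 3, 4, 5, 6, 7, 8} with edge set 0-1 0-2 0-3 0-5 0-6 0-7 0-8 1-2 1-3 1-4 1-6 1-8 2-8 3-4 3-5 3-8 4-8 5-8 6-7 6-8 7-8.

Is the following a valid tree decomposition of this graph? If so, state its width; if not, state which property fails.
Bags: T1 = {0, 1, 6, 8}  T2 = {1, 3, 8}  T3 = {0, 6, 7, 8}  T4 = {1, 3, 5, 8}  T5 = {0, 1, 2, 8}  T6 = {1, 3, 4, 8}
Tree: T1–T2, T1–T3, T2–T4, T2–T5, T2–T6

No — edge (0,3) lies in no bag.

A tree decomposition must satisfy three properties: every vertex lies in some bag; for every edge, both endpoints lie together in some bag; and for every vertex, the bags containing it form a connected subtree. Here edge (0,3) lies in no bag, so the decomposition is invalid.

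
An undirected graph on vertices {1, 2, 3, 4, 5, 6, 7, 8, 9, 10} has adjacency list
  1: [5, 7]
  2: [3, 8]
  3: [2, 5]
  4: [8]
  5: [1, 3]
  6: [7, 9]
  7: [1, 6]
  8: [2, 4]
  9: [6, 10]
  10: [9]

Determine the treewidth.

1

A width-1 tree decomposition is:
Bags: B1 = {4, 8}  B2 = {2, 8}  B3 = {2, 3}  B4 = {3, 5}  B5 = {1, 5}  B6 = {1, 7}  B7 = {6, 7}  B8 = {6, 9}  B9 = {9, 10}
Tree: B1–B2, B2–B3, B3–B4, B4–B5, B5–B6, B6–B7, B7–B8, B8–B9
The largest bag has 2 vertices, giving width 1; this decomposition certifies tw(G) ≤ 1. Any graph with an edge has treewidth ≥ 1, and G has the edge 4–8. Combining the bounds, tw(G) = 1.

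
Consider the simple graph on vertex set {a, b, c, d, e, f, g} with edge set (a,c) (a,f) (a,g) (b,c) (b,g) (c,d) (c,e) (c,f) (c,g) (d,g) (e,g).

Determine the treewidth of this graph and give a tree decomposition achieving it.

Every bag has size at most 3, so the width is 3 − 1 = 2 and tw(G) ≤ 2. Conversely, {c, d, g} is a clique of size 3, and the vertices of any clique must share a bag in every tree decomposition; so some bag has ≥ 3 vertices and tw(G) ≥ 2. Combining the bounds, tw(G) = 2.

Treewidth 2.
One such decomposition:
Bags: B1 = {c, d, g}  B2 = {a, c, g}  B3 = {a, c, f}  B4 = {c, e, g}  B5 = {b, c, g}
Tree: B1–B2, B2–B3, B1–B4, B4–B5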